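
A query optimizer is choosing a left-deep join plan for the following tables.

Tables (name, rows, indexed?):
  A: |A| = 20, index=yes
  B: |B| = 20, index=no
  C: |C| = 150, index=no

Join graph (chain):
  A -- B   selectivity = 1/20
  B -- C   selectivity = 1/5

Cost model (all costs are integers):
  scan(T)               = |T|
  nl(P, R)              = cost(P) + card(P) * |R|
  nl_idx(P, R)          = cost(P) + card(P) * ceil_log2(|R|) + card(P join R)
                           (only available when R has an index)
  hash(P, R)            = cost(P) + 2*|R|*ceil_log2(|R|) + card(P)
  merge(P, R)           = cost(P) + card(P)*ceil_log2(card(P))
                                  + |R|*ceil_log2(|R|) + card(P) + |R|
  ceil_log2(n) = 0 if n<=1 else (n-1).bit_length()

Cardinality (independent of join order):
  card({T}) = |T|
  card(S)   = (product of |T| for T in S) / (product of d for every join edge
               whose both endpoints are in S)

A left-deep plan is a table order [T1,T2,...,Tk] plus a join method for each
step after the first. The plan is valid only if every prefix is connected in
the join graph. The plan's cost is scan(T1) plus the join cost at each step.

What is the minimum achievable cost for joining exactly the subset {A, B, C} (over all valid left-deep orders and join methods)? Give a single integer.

Selinger DP over subsets of {A,B,C}:
  {A}: scan cost=20, card=20
  {B}: scan cost=20, card=20
  {C}: scan cost=150, card=150
  {AB}: card=20; try (A,nl_idx)→140, (B,hash)→240, (A,hash)→240, (B,merge)→260, (A,merge)→260, (B,nl)→420 …(+1); best=140 via (A,nl_idx)
  {BC}: card=600; try (B,hash)→500, (C,merge)→1490, (B,merge)→1620, (C,hash)→2440, (C,nl)→3020, (B,nl)→3150; best=500 via (B,hash)
  {ABC}: card=600; try (A,hash)→1300, (C,merge)→1610, (C,hash)→2560, (C,nl)→3140, (A,nl_idx)→4100, (A,merge)→7220 …(+1); best=1300 via (A,hash)

1300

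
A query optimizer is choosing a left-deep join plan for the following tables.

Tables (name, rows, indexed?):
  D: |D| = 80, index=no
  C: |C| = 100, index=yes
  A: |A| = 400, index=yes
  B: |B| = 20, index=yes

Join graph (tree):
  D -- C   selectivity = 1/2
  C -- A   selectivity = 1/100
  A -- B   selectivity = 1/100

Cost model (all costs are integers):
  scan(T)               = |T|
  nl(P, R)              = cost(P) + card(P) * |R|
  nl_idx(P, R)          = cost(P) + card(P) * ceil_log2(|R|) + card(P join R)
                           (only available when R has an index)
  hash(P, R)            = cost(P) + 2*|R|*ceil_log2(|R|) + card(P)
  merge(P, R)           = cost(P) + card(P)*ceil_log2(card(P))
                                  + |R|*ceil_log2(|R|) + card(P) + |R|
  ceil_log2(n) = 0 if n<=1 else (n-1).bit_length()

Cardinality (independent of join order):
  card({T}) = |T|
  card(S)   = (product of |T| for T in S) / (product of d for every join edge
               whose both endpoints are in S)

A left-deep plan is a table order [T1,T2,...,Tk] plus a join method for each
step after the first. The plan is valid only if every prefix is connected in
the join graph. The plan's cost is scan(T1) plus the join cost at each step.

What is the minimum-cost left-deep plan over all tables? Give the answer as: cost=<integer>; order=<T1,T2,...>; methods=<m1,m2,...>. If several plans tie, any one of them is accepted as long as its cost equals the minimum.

cost=2120; order=B,A,C,D; methods=nl_idx,nl_idx,hash

Selinger DP (subsets sized 1..n):
  {D}: scan cost=80, card=80
  {C}: scan cost=100, card=100
  {A}: scan cost=400, card=400
  {B}: scan cost=20, card=20
  {CD}: card=4000; try (D,hash)→1320, (C,merge)→1520, (D,merge)→1540, (C,hash)→1560, (C,nl_idx)→4640, (C,nl)→8080 …(+1); best=1320 via (D,hash)
  {AC}: card=400; try (A,nl_idx)→1400, (C,hash)→2200, (C,nl_idx)→3600, (A,merge)→4900, (C,merge)→5200, (A,hash)→7400 …(+2); best=1400 via (A,nl_idx)
  {AB}: card=80; try (A,nl_idx)→280, (B,hash)→1000, (B,nl_idx)→2480, (A,merge)→4140, (B,merge)→4520, (A,hash)→7240 …(+2); best=280 via (A,nl_idx)
  {ACD}: card=16000; try (D,hash)→2920, (D,merge)→6040, (A,hash)→12520, (D,nl)→33400, (A,nl_idx)→53320, (A,merge)→57320 …(+1); best=2920 via (D,hash)
  {ABC}: card=80; try (C,nl_idx)→920, (C,merge)→1720, (C,hash)→1760, (B,hash)→2000, (B,nl_idx)→3480, (B,merge)→5520 …(+2); best=920 via (C,nl_idx)
  {ABCD}: card=3200; try (D,hash)→2120, (D,merge)→2200, (D,nl)→7320, (B,hash)→19120, (B,nl_idx)→86120, (B,merge)→243040 …(+1); best=2120 via (D,hash)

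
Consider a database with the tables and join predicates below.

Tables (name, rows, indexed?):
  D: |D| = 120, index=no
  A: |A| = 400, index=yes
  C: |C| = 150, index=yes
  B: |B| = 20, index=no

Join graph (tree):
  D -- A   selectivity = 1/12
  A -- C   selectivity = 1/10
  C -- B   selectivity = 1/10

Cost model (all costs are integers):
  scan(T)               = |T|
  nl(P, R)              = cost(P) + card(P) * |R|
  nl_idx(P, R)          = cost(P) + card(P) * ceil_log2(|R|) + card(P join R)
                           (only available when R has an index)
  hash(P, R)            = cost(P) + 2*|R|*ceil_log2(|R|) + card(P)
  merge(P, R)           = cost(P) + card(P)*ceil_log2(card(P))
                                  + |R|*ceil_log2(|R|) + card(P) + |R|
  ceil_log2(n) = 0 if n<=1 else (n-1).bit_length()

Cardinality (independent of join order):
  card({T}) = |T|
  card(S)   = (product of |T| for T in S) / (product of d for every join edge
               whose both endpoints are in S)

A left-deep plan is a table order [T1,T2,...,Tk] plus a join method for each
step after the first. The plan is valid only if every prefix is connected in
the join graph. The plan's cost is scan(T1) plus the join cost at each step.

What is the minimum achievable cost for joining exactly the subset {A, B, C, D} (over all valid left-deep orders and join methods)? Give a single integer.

21160

Selinger DP over subsets of {A,B,C,D}:
  {D}: scan cost=120, card=120
  {A}: scan cost=400, card=400
  {C}: scan cost=150, card=150
  {B}: scan cost=20, card=20
  {AD}: card=4000; try (D,hash)→2480, (A,merge)→5080, (A,nl_idx)→5200, (D,merge)→5360, (A,hash)→7440, (A,nl)→48120 …(+1); best=2480 via (D,hash)
  {AC}: card=6000; try (C,hash)→3200, (A,merge)→5500, (C,merge)→5750, (A,hash)→7500, (A,nl_idx)→7500, (C,nl_idx)→9600 …(+2); best=3200 via (C,hash)
  {BC}: card=300; try (C,nl_idx)→480, (B,hash)→500, (C,merge)→1490, (B,merge)→1620, (C,hash)→2440, (C,nl)→3020 …(+1); best=480 via (C,nl_idx)
  {ACD}: card=60000; try (C,hash)→8880, (D,hash)→10880, (C,merge)→55830, (D,merge)→88160, (C,nl_idx)→94480, (C,nl)→602480 …(+1); best=8880 via (C,hash)
  {ABC}: card=12000; try (A,merge)→7480, (A,hash)→7980, (B,hash)→9400, (A,nl_idx)→15180, (B,merge)→87320, (A,nl)→120480 …(+1); best=7480 via (A,merge)
  {ABCD}: card=120000; try (D,hash)→21160, (B,hash)→69080, (D,merge)→188440, (B,merge)→1029000, (B,nl)→1208880, (D,nl)→1447480; best=21160 via (D,hash)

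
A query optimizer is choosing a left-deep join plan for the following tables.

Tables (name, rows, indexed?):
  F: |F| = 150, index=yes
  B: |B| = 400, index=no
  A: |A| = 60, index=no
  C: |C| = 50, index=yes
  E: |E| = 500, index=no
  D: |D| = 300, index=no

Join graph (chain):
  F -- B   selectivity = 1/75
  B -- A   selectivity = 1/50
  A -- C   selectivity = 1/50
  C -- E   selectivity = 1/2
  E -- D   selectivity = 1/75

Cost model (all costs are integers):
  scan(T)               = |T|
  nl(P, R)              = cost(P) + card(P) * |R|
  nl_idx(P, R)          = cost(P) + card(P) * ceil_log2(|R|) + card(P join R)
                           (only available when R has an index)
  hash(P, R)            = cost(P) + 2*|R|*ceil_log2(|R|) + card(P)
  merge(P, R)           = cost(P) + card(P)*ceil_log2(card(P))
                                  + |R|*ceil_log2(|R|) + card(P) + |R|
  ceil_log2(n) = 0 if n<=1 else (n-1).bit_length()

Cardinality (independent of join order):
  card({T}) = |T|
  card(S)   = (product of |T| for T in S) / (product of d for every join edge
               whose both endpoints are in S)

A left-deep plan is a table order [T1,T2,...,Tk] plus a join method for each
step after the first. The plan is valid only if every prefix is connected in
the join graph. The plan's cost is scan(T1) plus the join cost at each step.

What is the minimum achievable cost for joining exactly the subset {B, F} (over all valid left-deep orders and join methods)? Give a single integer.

3200

Selinger DP over subsets of {B,F}:
  {F}: scan cost=150, card=150
  {B}: scan cost=400, card=400
  {BF}: card=800; try (F,hash)→3200, (F,nl_idx)→4400, (B,merge)→5500, (F,merge)→5750, (B,hash)→7500, (B,nl)→60150 …(+1); best=3200 via (F,hash)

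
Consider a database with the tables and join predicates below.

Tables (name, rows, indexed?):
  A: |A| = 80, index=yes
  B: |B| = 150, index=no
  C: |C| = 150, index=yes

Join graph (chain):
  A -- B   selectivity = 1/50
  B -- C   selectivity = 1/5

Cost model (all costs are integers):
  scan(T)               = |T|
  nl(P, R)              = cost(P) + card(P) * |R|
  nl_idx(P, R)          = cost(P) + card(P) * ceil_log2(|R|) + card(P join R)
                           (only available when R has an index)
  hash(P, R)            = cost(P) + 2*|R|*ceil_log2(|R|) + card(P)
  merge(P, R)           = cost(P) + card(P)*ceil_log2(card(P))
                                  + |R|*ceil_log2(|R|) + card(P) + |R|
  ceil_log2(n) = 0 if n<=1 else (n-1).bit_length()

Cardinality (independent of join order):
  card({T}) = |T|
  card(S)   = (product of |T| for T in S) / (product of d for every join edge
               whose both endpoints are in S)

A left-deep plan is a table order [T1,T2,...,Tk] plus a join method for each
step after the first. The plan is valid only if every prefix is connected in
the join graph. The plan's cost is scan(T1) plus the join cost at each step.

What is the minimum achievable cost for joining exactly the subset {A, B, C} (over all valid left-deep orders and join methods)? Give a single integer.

4060

Selinger DP over subsets of {A,B,C}:
  {A}: scan cost=80, card=80
  {B}: scan cost=150, card=150
  {C}: scan cost=150, card=150
  {AB}: card=240; try (A,hash)→1420, (A,nl_idx)→1440, (B,merge)→2070, (A,merge)→2140, (B,hash)→2560, (B,nl)→12080 …(+1); best=1420 via (A,hash)
  {BC}: card=4500; try (C,hash)→2700, (B,hash)→2700, (C,merge)→2850, (B,merge)→2850, (C,nl_idx)→5850, (C,nl)→22650 …(+1); best=2700 via (C,hash)
  {ABC}: card=7200; try (C,hash)→4060, (C,merge)→4930, (A,hash)→8320, (C,nl_idx)→10540, (C,nl)→37420, (A,nl_idx)→41400 …(+2); best=4060 via (C,hash)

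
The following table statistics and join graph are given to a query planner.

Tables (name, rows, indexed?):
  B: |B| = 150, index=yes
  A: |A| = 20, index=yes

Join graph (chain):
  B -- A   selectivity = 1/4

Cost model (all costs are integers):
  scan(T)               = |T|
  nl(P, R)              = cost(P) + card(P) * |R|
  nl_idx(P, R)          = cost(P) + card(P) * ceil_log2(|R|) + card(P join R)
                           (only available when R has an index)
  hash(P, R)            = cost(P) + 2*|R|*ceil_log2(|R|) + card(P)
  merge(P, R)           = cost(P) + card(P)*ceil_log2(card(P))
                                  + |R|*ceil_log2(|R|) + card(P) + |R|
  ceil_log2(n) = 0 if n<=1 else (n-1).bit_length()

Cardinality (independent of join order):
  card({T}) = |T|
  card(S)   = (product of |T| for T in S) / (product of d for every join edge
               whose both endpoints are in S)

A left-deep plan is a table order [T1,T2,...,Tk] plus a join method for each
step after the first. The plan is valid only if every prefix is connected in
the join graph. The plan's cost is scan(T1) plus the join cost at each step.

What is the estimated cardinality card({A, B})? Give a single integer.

750

Tables in S: A(20), B(150)
Edges inside S: B-A(d=4)
numerator = 20 * 150 = 3000
denominator = 4 = 4
card(S) = 3000 / 4 = 750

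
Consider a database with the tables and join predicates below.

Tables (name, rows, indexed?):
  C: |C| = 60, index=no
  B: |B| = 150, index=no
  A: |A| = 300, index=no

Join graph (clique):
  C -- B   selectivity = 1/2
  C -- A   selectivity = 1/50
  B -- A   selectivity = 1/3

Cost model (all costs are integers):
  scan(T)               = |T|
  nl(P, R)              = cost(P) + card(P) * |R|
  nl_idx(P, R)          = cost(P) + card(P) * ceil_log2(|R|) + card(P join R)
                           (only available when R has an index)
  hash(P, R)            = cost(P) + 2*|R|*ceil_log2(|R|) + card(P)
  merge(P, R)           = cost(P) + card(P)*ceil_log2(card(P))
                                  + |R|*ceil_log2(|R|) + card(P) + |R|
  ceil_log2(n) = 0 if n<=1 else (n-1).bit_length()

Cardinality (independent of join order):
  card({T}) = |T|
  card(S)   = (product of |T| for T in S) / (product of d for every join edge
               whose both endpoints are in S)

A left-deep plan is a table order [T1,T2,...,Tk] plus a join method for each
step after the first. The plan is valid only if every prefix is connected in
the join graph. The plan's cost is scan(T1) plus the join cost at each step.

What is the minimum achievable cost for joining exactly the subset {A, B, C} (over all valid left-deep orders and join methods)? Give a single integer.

4080

Selinger DP over subsets of {A,B,C}:
  {C}: scan cost=60, card=60
  {B}: scan cost=150, card=150
  {A}: scan cost=300, card=300
  {BC}: card=4500; try (C,hash)→1020, (B,merge)→1830, (C,merge)→1920, (B,hash)→2520, (B,nl)→9060, (C,nl)→9150; best=1020 via (C,hash)
  {AC}: card=360; try (C,hash)→1320, (A,merge)→3480, (C,merge)→3720, (A,hash)→5520, (A,nl)→18060, (C,nl)→18300; best=1320 via (C,hash)
  {AB}: card=15000; try (B,hash)→3000, (A,merge)→4500, (B,merge)→4650, (A,hash)→5700, (A,nl)→45150, (B,nl)→45300; best=3000 via (B,hash)
  {ABC}: card=9000; try (B,hash)→4080, (B,merge)→6270, (A,hash)→10920, (C,hash)→18720, (B,nl)→55320, (A,merge)→67020 …(+3); best=4080 via (B,hash)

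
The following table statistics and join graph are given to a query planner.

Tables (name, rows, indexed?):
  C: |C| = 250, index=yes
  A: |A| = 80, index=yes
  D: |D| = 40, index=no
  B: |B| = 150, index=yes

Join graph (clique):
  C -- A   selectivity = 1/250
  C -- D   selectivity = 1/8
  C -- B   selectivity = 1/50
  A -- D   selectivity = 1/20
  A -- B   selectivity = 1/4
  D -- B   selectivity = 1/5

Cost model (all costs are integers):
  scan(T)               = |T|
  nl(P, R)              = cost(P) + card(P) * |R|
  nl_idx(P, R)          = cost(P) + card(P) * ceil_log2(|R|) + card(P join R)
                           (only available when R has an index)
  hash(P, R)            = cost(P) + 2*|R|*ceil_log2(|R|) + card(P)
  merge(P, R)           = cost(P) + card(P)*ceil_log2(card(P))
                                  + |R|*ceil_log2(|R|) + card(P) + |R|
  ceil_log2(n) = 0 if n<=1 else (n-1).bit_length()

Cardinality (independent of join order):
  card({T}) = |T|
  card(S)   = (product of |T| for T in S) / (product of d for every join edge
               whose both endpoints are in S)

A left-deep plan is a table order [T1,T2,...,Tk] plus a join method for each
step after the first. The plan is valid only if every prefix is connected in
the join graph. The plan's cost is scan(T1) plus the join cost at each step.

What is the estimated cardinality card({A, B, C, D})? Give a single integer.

Tables in S: A(80), B(150), C(250), D(40)
Edges inside S: C-A(d=250), C-D(d=8), C-B(d=50), A-D(d=20), A-B(d=4), D-B(d=5)
numerator = 80 * 150 * 250 * 40 = 120000000
denominator = 250 * 8 * 50 * 20 * 4 * 5 = 40000000
card(S) = 120000000 / 40000000 = 3

3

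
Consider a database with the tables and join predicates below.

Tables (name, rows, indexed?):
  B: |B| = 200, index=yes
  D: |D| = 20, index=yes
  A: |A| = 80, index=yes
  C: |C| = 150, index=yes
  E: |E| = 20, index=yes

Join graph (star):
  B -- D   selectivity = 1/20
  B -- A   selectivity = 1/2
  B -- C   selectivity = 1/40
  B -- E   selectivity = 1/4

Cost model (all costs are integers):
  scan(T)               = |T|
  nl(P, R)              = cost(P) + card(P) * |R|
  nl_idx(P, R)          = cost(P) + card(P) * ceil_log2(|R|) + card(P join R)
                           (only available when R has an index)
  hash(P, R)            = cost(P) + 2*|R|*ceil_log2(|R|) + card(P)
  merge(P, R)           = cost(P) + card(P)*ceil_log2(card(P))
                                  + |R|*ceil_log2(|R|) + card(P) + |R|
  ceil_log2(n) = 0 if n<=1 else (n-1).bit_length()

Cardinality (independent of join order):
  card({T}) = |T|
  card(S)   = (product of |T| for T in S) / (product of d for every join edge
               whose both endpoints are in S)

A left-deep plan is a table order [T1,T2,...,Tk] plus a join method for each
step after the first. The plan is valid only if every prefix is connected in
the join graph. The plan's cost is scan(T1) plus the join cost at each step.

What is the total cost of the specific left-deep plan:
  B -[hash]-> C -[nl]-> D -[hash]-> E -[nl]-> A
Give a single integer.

318750

step 1: scan B: cost=200, card=200
step 2: join C via hash
    card(P join C) = 200*150/(40) = 750
    cost = 200 + 2*150*8 + 200 = 2800
step 3: join D via nl
    card(P join D) = 750*20/(20) = 750
    cost = 2800 + 750*20 = 17800
step 4: join E via hash
    card(P join E) = 750*20/(4) = 3750
    cost = 17800 + 2*20*5 + 750 = 18750
step 5: join A via nl
    card(P join A) = 3750*80/(2) = 150000
    cost = 18750 + 3750*80 = 318750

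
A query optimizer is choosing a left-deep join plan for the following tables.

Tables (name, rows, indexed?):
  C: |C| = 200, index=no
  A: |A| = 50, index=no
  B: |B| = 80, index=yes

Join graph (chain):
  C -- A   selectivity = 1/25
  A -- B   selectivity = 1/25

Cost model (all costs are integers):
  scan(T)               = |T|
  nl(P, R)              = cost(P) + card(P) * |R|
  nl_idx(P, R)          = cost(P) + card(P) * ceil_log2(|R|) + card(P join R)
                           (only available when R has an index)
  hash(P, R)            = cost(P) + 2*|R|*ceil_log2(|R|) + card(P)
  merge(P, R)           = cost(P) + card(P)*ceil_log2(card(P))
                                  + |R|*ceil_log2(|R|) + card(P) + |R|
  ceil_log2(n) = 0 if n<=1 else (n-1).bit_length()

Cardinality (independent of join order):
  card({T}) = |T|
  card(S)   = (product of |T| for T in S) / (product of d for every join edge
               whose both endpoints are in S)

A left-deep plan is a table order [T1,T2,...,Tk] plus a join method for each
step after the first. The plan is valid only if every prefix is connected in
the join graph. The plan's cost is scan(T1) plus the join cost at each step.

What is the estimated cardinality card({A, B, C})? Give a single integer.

Tables in S: A(50), B(80), C(200)
Edges inside S: C-A(d=25), A-B(d=25)
numerator = 50 * 80 * 200 = 800000
denominator = 25 * 25 = 625
card(S) = 800000 / 625 = 1280

1280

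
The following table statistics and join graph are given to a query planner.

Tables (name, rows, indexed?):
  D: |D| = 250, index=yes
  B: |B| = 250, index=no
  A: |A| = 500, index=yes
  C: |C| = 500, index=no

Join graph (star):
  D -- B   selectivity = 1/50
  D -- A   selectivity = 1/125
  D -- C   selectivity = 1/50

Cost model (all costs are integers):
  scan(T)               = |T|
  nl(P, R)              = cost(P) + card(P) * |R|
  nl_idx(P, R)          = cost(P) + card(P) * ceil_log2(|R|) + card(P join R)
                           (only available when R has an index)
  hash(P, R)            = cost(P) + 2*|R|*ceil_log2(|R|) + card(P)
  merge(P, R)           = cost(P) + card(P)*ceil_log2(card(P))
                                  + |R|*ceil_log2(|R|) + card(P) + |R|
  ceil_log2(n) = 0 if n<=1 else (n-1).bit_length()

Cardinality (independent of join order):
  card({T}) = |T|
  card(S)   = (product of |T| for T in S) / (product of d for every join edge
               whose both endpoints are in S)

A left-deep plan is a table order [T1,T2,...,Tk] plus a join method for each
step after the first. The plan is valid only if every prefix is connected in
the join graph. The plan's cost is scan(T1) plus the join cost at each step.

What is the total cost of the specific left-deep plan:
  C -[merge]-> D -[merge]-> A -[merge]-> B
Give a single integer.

197500

step 1: scan C: cost=500, card=500
step 2: join D via merge
    card(P join D) = 500*250/(50) = 2500
    cost = 500 + 500*9 + 250*8 + 500 + 250 = 7750
step 3: join A via merge
    card(P join A) = 2500*500/(125) = 10000
    cost = 7750 + 2500*12 + 500*9 + 2500 + 500 = 45250
step 4: join B via merge
    card(P join B) = 10000*250/(50) = 50000
    cost = 45250 + 10000*14 + 250*8 + 10000 + 250 = 197500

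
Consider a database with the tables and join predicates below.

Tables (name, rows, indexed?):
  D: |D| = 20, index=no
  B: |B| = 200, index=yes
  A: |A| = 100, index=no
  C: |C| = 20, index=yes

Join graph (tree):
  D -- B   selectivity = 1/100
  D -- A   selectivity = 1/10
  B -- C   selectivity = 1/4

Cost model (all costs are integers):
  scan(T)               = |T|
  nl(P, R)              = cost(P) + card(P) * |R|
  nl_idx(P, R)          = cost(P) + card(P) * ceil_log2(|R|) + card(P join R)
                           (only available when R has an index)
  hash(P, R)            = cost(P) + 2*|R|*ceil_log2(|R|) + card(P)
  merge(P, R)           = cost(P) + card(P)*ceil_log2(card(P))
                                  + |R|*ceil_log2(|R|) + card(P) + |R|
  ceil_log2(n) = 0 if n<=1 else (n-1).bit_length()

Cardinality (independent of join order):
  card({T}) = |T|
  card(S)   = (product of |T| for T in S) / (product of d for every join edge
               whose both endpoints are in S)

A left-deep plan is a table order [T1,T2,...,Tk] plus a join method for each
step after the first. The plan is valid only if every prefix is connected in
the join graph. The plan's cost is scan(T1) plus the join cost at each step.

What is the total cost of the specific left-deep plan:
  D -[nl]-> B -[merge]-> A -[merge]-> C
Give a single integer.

step 1: scan D: cost=20, card=20
step 2: join B via nl
    card(P join B) = 20*200/(100) = 40
    cost = 20 + 20*200 = 4020
step 3: join A via merge
    card(P join A) = 40*100/(10) = 400
    cost = 4020 + 40*6 + 100*7 + 40 + 100 = 5100
step 4: join C via merge
    card(P join C) = 400*20/(4) = 2000
    cost = 5100 + 400*9 + 20*5 + 400 + 20 = 9220

9220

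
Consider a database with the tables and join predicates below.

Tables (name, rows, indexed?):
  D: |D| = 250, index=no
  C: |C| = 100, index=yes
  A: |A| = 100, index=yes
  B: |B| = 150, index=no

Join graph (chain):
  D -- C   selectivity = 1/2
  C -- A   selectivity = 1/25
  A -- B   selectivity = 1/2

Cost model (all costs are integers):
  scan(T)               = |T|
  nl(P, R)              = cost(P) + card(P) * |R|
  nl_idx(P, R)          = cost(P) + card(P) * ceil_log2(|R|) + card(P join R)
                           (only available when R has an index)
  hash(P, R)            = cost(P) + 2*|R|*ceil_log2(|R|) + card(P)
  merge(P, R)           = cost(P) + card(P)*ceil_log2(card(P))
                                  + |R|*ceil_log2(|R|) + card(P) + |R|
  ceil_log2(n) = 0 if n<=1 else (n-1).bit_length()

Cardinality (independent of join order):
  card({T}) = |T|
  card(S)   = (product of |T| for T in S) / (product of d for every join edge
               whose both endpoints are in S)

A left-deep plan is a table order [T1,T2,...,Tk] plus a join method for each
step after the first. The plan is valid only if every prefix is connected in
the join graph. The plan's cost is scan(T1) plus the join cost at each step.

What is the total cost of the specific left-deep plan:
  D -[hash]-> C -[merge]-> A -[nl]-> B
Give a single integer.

7690200

step 1: scan D: cost=250, card=250
step 2: join C via hash
    card(P join C) = 250*100/(2) = 12500
    cost = 250 + 2*100*7 + 250 = 1900
step 3: join A via merge
    card(P join A) = 12500*100/(25) = 50000
    cost = 1900 + 12500*14 + 100*7 + 12500 + 100 = 190200
step 4: join B via nl
    card(P join B) = 50000*150/(2) = 3750000
    cost = 190200 + 50000*150 = 7690200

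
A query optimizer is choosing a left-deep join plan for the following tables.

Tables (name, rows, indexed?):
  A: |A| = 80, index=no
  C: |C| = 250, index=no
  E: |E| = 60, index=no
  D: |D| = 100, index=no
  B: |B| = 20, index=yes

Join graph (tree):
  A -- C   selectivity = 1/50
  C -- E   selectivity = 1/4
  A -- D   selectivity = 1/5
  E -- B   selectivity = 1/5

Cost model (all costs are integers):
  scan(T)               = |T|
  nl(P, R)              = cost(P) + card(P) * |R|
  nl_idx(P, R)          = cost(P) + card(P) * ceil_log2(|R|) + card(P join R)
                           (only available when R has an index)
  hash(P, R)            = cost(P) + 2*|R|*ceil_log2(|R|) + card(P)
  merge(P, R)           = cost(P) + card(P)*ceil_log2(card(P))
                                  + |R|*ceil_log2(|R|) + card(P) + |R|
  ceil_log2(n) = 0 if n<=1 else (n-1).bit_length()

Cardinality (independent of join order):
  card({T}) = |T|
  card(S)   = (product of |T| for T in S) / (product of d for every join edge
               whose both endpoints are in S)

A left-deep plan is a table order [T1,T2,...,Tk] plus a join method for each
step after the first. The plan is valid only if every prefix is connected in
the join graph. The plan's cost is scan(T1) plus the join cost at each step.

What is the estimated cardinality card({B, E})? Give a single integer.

240

Tables in S: B(20), E(60)
Edges inside S: E-B(d=5)
numerator = 20 * 60 = 1200
denominator = 5 = 5
card(S) = 1200 / 5 = 240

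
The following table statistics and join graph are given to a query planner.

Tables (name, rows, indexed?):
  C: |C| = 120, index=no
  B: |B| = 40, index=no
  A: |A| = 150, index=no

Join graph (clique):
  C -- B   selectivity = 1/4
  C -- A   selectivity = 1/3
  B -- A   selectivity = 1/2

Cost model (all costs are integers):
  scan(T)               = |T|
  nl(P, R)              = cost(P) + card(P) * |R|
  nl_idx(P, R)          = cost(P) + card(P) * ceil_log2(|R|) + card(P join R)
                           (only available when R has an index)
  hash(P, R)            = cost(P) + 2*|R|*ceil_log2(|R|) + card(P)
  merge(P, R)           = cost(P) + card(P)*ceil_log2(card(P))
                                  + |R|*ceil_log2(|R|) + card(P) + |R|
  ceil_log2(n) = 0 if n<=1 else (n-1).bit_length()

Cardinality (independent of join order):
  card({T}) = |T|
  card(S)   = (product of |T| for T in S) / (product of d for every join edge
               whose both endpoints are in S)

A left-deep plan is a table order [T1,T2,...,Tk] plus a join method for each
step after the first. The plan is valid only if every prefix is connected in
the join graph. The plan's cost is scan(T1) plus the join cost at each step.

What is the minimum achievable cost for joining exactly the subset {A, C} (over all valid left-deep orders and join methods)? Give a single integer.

1980

Selinger DP over subsets of {A,C}:
  {C}: scan cost=120, card=120
  {A}: scan cost=150, card=150
  {AC}: card=6000; try (C,hash)→1980, (A,merge)→2430, (C,merge)→2460, (A,hash)→2640, (A,nl)→18120, (C,nl)→18150; best=1980 via (C,hash)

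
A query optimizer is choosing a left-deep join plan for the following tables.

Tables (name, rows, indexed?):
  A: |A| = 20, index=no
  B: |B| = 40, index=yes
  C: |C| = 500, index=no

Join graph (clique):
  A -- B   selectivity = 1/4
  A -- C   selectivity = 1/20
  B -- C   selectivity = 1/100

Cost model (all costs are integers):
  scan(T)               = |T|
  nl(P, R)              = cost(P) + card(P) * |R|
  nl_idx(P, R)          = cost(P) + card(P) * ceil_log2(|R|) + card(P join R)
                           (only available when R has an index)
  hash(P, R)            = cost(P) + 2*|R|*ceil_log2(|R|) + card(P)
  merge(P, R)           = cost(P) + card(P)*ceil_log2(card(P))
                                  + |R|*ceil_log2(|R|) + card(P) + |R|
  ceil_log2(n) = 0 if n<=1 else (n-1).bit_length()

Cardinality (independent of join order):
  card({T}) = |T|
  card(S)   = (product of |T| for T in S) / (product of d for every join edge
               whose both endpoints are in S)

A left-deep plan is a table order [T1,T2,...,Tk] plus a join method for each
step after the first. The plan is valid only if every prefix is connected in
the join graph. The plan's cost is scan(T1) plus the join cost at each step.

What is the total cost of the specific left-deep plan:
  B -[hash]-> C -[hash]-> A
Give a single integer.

step 1: scan B: cost=40, card=40
step 2: join C via hash
    card(P join C) = 40*500/(100) = 200
    cost = 40 + 2*500*9 + 40 = 9080
step 3: join A via hash
    card(P join A) = 200*20/(4*20) = 50
    cost = 9080 + 2*20*5 + 200 = 9480

9480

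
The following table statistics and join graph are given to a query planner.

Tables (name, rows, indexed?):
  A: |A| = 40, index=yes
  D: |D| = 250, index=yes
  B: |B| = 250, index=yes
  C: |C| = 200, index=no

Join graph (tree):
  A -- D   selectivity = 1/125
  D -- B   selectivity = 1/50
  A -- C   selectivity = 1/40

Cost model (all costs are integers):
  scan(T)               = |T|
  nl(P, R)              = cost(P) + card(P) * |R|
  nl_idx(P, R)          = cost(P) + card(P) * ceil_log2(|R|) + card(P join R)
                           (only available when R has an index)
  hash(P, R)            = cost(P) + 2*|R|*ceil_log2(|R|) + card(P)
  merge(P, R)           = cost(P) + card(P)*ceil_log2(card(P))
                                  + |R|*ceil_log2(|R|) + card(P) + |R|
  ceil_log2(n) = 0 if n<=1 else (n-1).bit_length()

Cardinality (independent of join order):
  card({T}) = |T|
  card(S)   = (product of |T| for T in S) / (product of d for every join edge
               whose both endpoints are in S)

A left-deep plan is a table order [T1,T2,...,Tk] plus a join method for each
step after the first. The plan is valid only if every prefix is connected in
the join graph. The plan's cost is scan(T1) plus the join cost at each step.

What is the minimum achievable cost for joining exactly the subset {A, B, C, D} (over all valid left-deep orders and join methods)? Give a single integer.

Selinger DP over subsets of {A,B,C,D}:
  {A}: scan cost=40, card=40
  {D}: scan cost=250, card=250
  {B}: scan cost=250, card=250
  {C}: scan cost=200, card=200
  {AD}: card=80; try (D,nl_idx)→440, (A,hash)→980, (A,nl_idx)→1830, (D,merge)→2570, (A,merge)→2780, (D,hash)→4080 …(+2); best=440 via (D,nl_idx)
  {AC}: card=200; try (A,hash)→880, (A,nl_idx)→1600, (C,merge)→2120, (A,merge)→2280, (C,hash)→3280, (C,nl)→8040 …(+1); best=880 via (A,hash)
  {BD}: card=1250; try (D,nl_idx)→3500, (B,nl_idx)→3500, (D,hash)→4500, (B,hash)→4500, (D,merge)→4750, (B,merge)→4750 …(+2); best=3500 via (D,nl_idx)
  {ABD}: card=400; try (B,nl_idx)→1480, (B,merge)→3330, (B,hash)→4520, (A,hash)→5230, (A,nl_idx)→11400, (A,merge)→18780 …(+2); best=1480 via (B,nl_idx)
  {ACD}: card=400; try (D,nl_idx)→2880, (C,merge)→2880, (C,hash)→3720, (D,merge)→4930, (D,hash)→5080, (C,nl)→16440 …(+1); best=2880 via (D,nl_idx)
  {ABCD}: card=2000; try (C,hash)→5080, (C,merge)→7280, (B,hash)→7280, (B,nl_idx)→8080, (B,merge)→9130, (C,nl)→81480 …(+1); best=5080 via (C,hash)

5080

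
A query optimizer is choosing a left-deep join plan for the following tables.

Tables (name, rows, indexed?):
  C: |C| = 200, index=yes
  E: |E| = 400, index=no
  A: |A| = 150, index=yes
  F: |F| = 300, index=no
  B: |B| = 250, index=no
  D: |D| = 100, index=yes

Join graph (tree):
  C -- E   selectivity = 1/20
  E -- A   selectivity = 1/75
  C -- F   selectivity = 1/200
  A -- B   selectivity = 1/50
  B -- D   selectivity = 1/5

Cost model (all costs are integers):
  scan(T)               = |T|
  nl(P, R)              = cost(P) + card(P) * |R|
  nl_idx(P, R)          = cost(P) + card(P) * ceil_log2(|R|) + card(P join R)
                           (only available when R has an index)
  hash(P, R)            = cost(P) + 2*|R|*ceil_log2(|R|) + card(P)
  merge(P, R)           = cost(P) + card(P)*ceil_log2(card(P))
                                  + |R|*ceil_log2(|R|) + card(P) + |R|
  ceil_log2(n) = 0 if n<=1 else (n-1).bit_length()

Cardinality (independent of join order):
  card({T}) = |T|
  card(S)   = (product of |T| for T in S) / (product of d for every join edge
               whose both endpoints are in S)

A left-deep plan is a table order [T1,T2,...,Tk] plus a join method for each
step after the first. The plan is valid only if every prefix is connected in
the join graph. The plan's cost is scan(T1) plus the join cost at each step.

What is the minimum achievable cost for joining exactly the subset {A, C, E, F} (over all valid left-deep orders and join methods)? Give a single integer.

18400

Selinger DP over subsets of {A,C,E,F}:
  {C}: scan cost=200, card=200
  {E}: scan cost=400, card=400
  {A}: scan cost=150, card=150
  {F}: scan cost=300, card=300
  {CE}: card=4000; try (C,hash)→4000, (E,merge)→6000, (C,merge)→6200, (E,hash)→7600, (C,nl_idx)→7600, (E,nl)→80200 …(+1); best=4000 via (C,hash)
  {CF}: card=300; try (C,nl_idx)→3000, (C,hash)→3800, (F,merge)→5000, (C,merge)→5100, (F,hash)→5800, (F,nl)→60200 …(+1); best=3000 via (C,nl_idx)
  {AE}: card=800; try (A,hash)→3200, (A,nl_idx)→4400, (E,merge)→5500, (A,merge)→5750, (E,hash)→7500, (E,nl)→60150 …(+1); best=3200 via (A,hash)
  {ACE}: card=8000; try (C,hash)→7200, (A,hash)→10400, (C,merge)→13800, (C,nl_idx)→17600, (A,nl_idx)→44000, (A,merge)→57350 …(+2); best=7200 via (C,hash)
  {CEF}: card=6000; try (E,merge)→10000, (E,hash)→10500, (F,hash)→13400, (F,merge)→59000, (E,nl)→123000, (F,nl)→1204000; best=10000 via (E,merge)
  {ACEF}: card=12000; try (A,hash)→18400, (F,hash)→20600, (A,nl_idx)→70000, (A,merge)→95350, (F,merge)→122200, (A,nl)→910000 …(+1); best=18400 via (A,hash)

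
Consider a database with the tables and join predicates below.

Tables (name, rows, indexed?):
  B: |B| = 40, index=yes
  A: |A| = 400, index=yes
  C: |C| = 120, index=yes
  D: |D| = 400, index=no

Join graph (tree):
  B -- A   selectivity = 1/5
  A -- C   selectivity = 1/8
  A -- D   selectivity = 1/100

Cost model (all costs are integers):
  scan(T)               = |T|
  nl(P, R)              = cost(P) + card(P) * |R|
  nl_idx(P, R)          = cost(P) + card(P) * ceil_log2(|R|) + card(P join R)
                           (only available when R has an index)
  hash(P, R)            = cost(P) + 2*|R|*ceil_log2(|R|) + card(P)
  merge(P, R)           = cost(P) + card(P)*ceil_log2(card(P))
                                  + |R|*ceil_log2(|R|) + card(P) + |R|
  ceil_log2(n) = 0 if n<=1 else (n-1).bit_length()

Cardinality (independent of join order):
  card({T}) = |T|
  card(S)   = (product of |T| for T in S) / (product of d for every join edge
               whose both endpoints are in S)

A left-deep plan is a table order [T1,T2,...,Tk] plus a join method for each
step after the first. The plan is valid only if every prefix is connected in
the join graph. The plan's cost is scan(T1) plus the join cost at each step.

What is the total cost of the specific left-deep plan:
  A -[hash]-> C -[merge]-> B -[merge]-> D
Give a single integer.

step 1: scan A: cost=400, card=400
step 2: join C via hash
    card(P join C) = 400*120/(8) = 6000
    cost = 400 + 2*120*7 + 400 = 2480
step 3: join B via merge
    card(P join B) = 6000*40/(5) = 48000
    cost = 2480 + 6000*13 + 40*6 + 6000 + 40 = 86760
step 4: join D via merge
    card(P join D) = 48000*400/(100) = 192000
    cost = 86760 + 48000*16 + 400*9 + 48000 + 400 = 906760

906760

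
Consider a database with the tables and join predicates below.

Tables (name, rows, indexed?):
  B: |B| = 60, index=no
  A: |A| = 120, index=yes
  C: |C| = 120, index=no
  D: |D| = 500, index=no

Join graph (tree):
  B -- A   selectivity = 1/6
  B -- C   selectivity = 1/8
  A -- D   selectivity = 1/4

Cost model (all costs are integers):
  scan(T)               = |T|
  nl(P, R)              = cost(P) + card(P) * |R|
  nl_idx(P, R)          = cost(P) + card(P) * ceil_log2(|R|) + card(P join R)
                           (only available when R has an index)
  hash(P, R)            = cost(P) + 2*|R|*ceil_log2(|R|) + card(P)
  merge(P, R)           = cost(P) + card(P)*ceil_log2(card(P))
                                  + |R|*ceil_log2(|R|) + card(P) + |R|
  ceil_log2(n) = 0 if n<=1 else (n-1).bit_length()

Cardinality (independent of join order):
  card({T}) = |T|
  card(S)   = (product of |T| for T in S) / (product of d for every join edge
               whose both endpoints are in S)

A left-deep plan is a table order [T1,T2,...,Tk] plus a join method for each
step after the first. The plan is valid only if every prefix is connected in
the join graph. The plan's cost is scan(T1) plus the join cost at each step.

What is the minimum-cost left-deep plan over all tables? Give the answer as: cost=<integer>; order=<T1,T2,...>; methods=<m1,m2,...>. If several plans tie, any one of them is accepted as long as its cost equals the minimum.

Selinger DP (subsets sized 1..n):
  {B}: scan cost=60, card=60
  {A}: scan cost=120, card=120
  {C}: scan cost=120, card=120
  {D}: scan cost=500, card=500
  {AB}: card=1200; try (B,hash)→960, (A,merge)→1440, (B,merge)→1500, (A,nl_idx)→1680, (A,hash)→1800, (A,nl)→7260 …(+1); best=960 via (B,hash)
  {BC}: card=900; try (B,hash)→960, (C,merge)→1440, (B,merge)→1500, (C,hash)→1800, (C,nl)→7260, (B,nl)→7320; best=960 via (B,hash)
  {AD}: card=15000; try (A,hash)→2680, (D,merge)→6080, (A,merge)→6460, (D,hash)→9240, (A,nl_idx)→19000, (D,nl)→60120 …(+1); best=2680 via (A,hash)
  {ABC}: card=18000; try (A,hash)→3540, (C,hash)→3840, (A,merge)→11820, (C,merge)→16320, (A,nl_idx)→25260, (A,nl)→108960 …(+1); best=3540 via (A,hash)
  {ABD}: card=150000; try (D,hash)→11160, (B,hash)→18400, (D,merge)→20360, (B,merge)→228100, (D,nl)→600960, (B,nl)→902680; best=11160 via (D,hash)
  {ABCD}: card=2250000; try (D,hash)→30540, (C,hash)→162840, (D,merge)→296540, (C,merge)→2862120, (D,nl)→9003540, (C,nl)→18011160; best=30540 via (D,hash)

cost=30540; order=C,B,A,D; methods=hash,hash,hash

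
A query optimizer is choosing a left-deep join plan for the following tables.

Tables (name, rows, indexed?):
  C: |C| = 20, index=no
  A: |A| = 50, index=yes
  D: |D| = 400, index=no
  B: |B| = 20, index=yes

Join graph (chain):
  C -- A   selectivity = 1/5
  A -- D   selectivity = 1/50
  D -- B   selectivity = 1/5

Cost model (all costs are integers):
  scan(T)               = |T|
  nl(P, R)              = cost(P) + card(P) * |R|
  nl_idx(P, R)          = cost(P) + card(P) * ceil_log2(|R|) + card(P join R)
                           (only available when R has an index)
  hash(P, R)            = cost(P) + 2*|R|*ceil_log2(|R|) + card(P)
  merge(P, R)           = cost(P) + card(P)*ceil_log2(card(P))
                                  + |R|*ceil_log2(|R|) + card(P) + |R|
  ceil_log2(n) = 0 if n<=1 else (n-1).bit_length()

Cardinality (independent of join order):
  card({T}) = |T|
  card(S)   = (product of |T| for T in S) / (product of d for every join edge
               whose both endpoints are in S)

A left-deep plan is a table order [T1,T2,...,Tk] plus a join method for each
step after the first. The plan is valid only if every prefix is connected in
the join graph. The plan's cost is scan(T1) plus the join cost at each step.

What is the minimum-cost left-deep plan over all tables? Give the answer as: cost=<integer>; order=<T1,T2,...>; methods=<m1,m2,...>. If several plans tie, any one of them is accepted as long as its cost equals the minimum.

cost=3800; order=D,A,B,C; methods=hash,hash,hash

Selinger DP (subsets sized 1..n):
  {C}: scan cost=20, card=20
  {A}: scan cost=50, card=50
  {D}: scan cost=400, card=400
  {B}: scan cost=20, card=20
  {AC}: card=200; try (C,hash)→300, (A,nl_idx)→340, (A,merge)→490, (C,merge)→520, (A,hash)→640, (A,nl)→1020 …(+1); best=300 via (C,hash)
  {AD}: card=400; try (A,hash)→1400, (A,nl_idx)→3200, (D,merge)→4400, (A,merge)→4750, (D,hash)→7300, (D,nl)→20050 …(+1); best=1400 via (A,hash)
  {BD}: card=1600; try (B,hash)→1000, (B,nl_idx)→4000, (D,merge)→4140, (B,merge)→4520, (D,hash)→7240, (D,nl)→8020 …(+1); best=1000 via (B,hash)
  {ACD}: card=1600; try (C,hash)→2000, (C,merge)→5520, (D,merge)→6100, (D,hash)→7700, (C,nl)→9400, (D,nl)→80300; best=2000 via (C,hash)
  {ABD}: card=1600; try (B,hash)→2000, (A,hash)→3200, (B,nl_idx)→5000, (B,merge)→5520, (B,nl)→9400, (A,nl_idx)→12200 …(+2); best=2000 via (B,hash)
  {ABCD}: card=6400; try (C,hash)→3800, (B,hash)→3800, (B,nl_idx)→16400, (C,merge)→21320, (B,merge)→21320, (C,nl)→34000 …(+1); best=3800 via (C,hash)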